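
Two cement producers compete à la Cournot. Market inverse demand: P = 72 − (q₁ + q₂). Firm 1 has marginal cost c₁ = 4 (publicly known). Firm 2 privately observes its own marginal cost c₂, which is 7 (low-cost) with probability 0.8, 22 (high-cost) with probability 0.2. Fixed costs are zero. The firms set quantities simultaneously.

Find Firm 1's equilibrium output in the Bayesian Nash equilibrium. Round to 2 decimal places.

24.67

Each type of Firm 2 best-responds to q₁; Firm 1 best-responds to the expected q₂ over Firm 2's types.
Firm 2 with cost c maximizes (72 − (q₁+q₂) − c)·q₂, giving q₂(c) = (72 − c − q₁)/2.
E[c₂] = 0.8·7 + 0.2·22 = 10
Firm 1's FOC against E[q₂] yields q₁ = (72 − 2·4 + E[c₂])/3 = (72 − 8 + 10)/3 = 24.6667.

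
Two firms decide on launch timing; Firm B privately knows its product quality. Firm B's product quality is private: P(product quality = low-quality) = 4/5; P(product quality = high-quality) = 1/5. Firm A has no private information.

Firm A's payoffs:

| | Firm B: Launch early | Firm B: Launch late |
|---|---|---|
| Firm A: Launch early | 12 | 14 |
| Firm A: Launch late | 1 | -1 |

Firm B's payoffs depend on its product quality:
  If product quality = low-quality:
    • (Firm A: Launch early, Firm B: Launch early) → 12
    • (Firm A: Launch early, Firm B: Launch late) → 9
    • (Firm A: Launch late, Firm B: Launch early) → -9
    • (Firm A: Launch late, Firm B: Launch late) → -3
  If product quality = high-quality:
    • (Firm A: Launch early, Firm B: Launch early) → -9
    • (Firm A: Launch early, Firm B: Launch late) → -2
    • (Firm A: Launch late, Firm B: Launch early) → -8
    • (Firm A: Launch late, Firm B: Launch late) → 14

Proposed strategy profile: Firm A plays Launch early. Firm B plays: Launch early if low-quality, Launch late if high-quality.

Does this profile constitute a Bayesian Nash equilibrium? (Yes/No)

Yes

Firm A plays Launch early: E[Launch early] = 4/5·(12) + 1/5·(14) = 62/5; E[Launch late] = 3/5. Best-responding. ✓
Firm B (product quality low-quality), facing Launch early: Launch early gives 12, Launch late gives 9. Proposed Launch early is best. ✓
Firm B (product quality high-quality), facing Launch early: Launch early gives -9, Launch late gives -2. Proposed Launch late is best. ✓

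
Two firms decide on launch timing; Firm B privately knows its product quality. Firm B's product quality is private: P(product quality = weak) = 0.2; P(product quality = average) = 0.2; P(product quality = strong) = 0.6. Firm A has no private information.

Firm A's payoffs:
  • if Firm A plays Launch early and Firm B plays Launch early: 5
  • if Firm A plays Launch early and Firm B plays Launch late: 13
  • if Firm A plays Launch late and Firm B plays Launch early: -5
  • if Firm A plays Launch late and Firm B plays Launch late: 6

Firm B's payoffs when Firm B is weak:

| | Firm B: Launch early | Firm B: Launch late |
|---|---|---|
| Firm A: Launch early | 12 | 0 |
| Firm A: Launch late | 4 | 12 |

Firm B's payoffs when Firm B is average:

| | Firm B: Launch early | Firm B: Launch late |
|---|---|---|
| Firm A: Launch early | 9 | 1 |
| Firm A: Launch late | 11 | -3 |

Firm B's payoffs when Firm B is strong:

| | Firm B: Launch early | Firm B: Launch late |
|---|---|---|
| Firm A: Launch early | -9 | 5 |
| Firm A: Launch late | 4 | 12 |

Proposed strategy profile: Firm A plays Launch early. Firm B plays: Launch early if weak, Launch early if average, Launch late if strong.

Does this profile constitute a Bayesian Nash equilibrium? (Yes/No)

Yes

Firm A plays Launch early: E[Launch early] = 0.2·(5) + 0.2·(5) + 0.6·(13) = 9.8; E[Launch late] = 1.6. Best-responding. ✓
Firm B (product quality weak), facing Launch early: Launch early gives 12, Launch late gives 0. Proposed Launch early is best. ✓
Firm B (product quality average), facing Launch early: Launch early gives 9, Launch late gives 1. Proposed Launch early is best. ✓
Firm B (product quality strong), facing Launch early: Launch early gives -9, Launch late gives 5. Proposed Launch late is best. ✓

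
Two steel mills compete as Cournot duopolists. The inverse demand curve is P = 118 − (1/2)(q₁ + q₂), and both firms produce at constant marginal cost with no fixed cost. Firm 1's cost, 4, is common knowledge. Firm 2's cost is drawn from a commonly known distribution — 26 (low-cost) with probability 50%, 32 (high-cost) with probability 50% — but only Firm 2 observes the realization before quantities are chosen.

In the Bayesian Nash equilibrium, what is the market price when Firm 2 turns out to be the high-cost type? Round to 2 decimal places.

51.83

Type-c best response for Firm 2: q₂(c) = (118 − c) − q₁/2.
Firm 1 maximizes expected profit; its first-order condition is 118 − q₁ − (1/2)E[q₂] − 4 = 0.
Substituting E[q₂] and solving: E[c₂] = 29, so q₁ = (118 − 2·4 + 29)/(3/2) = 92.6667.
q₂(high-cost) = 39.6667, so P = 118 − (1/2)·(92.6667 + 39.6667) = 51.8333.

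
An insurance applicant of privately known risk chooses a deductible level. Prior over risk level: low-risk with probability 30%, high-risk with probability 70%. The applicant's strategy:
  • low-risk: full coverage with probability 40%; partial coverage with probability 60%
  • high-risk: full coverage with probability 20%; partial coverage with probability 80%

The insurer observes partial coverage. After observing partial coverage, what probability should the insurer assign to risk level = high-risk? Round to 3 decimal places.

0.757

Apply Bayes' rule using the sender's strategy as the likelihood.
P(partial coverage) = 0.3·0.6 + 0.7·0.8 = 0.74
P(high-risk | partial coverage) = (0.7·0.8) / 0.74 = 0.56 / 0.74 = 0.756757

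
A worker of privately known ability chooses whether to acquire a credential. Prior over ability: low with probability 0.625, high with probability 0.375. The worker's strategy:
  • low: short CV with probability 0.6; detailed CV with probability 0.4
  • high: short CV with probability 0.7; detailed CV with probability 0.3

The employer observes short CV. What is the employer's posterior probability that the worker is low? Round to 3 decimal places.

0.588

P(short CV) = 0.625·0.6 + 0.375·0.7 = 0.6375
P(low | short CV) = (0.625·0.6) / 0.6375 = 0.375 / 0.6375 = 0.588235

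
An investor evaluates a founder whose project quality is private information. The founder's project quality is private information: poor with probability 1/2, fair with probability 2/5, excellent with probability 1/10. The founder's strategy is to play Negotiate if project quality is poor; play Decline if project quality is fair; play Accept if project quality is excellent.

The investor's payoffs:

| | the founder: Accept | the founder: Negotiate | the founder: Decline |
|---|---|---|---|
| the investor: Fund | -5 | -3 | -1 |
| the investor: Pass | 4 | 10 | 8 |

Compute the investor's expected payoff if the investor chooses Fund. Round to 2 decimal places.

E[Fund] = 1/2·(-3) + 2/5·(-1) + 1/10·(-5) = (-3/2) + (-2/5) + (-1/2) = -12/5

-2.40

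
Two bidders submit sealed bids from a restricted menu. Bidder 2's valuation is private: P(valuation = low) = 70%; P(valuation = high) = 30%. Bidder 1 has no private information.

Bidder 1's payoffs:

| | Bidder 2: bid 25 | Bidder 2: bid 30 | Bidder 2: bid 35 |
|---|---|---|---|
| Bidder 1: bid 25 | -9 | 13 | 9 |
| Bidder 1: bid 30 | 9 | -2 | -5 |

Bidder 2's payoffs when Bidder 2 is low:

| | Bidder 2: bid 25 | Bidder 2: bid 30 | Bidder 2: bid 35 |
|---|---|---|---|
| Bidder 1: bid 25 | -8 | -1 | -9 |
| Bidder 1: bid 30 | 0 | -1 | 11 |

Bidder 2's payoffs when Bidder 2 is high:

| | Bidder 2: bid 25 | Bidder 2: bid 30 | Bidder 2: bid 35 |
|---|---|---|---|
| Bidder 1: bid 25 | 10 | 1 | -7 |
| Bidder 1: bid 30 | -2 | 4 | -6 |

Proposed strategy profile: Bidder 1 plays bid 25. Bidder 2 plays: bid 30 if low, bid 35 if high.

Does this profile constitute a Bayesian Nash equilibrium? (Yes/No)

A profile is a BNE iff every type of every player is best-responding given beliefs about the other side.
Bidder 1 plays bid 25: E[bid 25] = 0.7·(13) + 0.3·(9) = 11.8; E[bid 30] = -2.9. Best-responding. ✓
Bidder 2 (valuation low), facing bid 25: bid 25 gives -8, bid 30 gives -1, bid 35 gives -9. Proposed bid 30 is best. ✓
Bidder 2 (valuation high), facing bid 25: bid 25 gives 10, bid 30 gives 1, bid 35 gives -7. Proposed bid 35 is not best — profitable deviation exists. ✗

No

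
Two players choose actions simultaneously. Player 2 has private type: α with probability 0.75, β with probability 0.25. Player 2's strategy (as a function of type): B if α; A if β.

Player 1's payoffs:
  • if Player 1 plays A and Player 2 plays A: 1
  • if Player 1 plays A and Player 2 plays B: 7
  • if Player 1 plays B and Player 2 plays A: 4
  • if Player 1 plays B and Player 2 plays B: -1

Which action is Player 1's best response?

A

E[A] = 0.75·(7) + 0.25·(1) = 5.5
E[B] = 0.75·(-1) + 0.25·(4) = 0.25
Best response: A (5.5 is the largest).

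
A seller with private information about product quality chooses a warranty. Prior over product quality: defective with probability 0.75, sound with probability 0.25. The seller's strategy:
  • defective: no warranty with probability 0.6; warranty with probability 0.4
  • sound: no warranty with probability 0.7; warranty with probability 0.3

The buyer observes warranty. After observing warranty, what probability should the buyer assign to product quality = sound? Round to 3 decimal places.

P(warranty) = 0.75·0.4 + 0.25·0.3 = 0.375
P(sound | warranty) = (0.25·0.3) / 0.375 = 0.075 / 0.375 = 0.2

0.200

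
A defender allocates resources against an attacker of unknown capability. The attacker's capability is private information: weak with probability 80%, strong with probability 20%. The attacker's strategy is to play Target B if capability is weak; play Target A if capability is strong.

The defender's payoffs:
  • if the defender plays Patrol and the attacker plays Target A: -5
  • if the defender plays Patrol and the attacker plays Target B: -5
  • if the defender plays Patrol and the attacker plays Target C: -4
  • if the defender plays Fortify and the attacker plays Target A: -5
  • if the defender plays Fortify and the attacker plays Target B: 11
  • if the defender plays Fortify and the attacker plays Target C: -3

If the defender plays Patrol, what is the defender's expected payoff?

Take the expectation over the attacker's capability, weighting each type's action by its prior probability.
E[Patrol] = 0.8·(-5) + 0.2·(-5) = (-4) + (-1) = -5

-5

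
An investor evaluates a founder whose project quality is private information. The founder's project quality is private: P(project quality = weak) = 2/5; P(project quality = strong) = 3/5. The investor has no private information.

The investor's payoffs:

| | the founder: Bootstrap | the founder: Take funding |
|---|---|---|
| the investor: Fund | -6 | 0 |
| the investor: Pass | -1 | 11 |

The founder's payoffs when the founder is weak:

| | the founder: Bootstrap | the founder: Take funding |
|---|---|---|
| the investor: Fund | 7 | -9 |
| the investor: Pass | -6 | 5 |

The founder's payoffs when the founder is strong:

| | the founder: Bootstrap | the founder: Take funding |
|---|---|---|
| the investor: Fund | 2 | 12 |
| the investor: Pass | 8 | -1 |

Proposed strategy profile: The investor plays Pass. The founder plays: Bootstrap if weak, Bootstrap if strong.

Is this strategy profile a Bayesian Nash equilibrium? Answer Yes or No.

The investor plays Pass: E[Pass] = 2/5·(-1) + 3/5·(-1) = -1; E[Fund] = -6. Best-responding. ✓
The founder (project quality weak), facing Pass: Bootstrap gives -6, Take funding gives 5. Proposed Bootstrap is not best — profitable deviation exists. ✗
The founder (project quality strong), facing Pass: Bootstrap gives 8, Take funding gives -1. Proposed Bootstrap is best. ✓

No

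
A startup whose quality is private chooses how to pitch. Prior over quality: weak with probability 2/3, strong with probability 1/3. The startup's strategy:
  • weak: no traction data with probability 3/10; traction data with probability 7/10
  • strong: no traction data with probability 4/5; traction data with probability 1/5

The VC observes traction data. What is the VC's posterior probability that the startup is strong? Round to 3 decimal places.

P(traction data) = (2/3)·(7/10) + (1/3)·(1/5) = 8/15
P(strong | traction data) = ((1/3)·(1/5)) / (8/15) = (1/15) / (8/15) = 1/8

0.125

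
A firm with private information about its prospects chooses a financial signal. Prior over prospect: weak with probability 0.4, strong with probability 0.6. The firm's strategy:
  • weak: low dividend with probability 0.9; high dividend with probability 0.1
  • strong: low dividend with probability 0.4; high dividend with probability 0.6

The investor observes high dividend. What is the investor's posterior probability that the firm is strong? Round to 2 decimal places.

P(high dividend) = 0.4·0.1 + 0.6·0.6 = 0.4
P(strong | high dividend) = (0.6·0.6) / 0.4 = 0.36 / 0.4 = 0.9

0.90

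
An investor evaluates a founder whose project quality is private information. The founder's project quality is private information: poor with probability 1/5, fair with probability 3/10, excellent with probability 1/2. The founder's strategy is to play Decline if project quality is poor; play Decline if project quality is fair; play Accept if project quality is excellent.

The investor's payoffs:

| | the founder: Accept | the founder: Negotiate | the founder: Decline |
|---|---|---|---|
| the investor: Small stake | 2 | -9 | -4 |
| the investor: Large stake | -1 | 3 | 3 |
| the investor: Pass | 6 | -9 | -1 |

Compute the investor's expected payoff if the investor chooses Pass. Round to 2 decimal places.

Take the expectation over the founder's project quality, weighting each type's action by its prior probability.
E[Pass] = 1/5·(-1) + 3/10·(-1) + 1/2·6 = (-1/5) + (-3/10) + 3 = 5/2

2.50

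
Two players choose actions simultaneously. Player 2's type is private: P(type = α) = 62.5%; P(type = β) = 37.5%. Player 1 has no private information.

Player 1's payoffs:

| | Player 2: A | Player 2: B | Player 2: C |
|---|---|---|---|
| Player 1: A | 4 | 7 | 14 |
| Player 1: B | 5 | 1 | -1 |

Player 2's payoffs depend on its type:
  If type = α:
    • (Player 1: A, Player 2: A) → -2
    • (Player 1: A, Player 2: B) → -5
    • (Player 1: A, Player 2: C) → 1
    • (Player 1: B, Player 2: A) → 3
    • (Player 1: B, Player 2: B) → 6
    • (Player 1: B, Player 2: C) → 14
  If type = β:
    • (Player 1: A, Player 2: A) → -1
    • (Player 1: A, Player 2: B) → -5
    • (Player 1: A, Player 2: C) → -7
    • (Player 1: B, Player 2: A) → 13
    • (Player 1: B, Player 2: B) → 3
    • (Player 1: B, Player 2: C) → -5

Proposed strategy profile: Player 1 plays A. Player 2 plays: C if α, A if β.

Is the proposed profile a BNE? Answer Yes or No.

Yes

Player 1 plays A: E[A] = 0.625·(14) + 0.375·(4) = 10.25; E[B] = 1.25. Best-responding. ✓
Player 2 (type α), facing A: A gives -2, B gives -5, C gives 1. Proposed C is best. ✓
Player 2 (type β), facing A: A gives -1, B gives -5, C gives -7. Proposed A is best. ✓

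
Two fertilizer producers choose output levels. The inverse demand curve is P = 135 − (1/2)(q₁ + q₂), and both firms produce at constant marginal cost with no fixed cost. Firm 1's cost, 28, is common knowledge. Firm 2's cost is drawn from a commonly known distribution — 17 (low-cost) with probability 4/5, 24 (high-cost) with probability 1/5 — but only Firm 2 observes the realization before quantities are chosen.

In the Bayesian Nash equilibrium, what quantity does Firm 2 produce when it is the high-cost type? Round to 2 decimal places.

78.53

Type-c best response for Firm 2: q₂(c) = (135 − c) − q₁/2.
Firm 1 maximizes expected profit; its first-order condition is 135 − q₁ − (1/2)E[q₂] − 28 = 0.
Substituting E[q₂] and solving: E[c₂] = 18.4, so q₁ = (135 − 2·28 + 18.4)/(3/2) = 64.9333.
q₂(high-cost) = (135 − 24 − (1/2)·64.9333) = 78.5333.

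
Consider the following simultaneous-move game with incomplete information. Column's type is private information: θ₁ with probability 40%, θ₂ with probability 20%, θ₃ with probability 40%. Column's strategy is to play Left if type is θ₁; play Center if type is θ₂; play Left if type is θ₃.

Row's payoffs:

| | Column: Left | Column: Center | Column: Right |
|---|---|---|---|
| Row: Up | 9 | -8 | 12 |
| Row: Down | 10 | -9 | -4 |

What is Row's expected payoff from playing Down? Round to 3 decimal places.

6.200

Take the expectation over Column's type, weighting each type's action by its prior probability.
E[Down] = 0.4·10 + 0.2·(-9) + 0.4·10 = 4 + (-1.8) + 4 = 6.2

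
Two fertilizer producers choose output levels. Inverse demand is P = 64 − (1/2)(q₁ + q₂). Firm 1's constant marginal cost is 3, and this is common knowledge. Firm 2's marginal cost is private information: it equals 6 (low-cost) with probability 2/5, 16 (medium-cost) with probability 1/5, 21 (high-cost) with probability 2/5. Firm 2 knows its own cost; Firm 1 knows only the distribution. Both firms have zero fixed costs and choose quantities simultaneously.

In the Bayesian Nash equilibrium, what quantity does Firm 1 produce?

Type-c best response for Firm 2: q₂(c) = (64 − c) − q₁/2.
Firm 1 maximizes expected profit; its first-order condition is 64 − q₁ − (1/2)E[q₂] − 3 = 0.
Substituting E[q₂] and solving: E[c₂] = 14, so q₁ = (64 − 2·3 + 14)/(3/2) = 48.

48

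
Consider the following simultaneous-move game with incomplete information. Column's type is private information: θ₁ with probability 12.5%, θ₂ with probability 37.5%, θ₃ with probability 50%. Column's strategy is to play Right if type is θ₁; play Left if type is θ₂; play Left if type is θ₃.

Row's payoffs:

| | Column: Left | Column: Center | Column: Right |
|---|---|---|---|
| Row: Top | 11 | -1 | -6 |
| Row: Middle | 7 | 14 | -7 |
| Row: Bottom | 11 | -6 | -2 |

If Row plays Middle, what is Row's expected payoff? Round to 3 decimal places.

Take the expectation over Column's type, weighting each type's action by its prior probability.
E[Middle] = 0.125·(-7) + 0.375·7 + 0.5·7 = (-0.875) + 2.625 + 3.5 = 5.25

5.250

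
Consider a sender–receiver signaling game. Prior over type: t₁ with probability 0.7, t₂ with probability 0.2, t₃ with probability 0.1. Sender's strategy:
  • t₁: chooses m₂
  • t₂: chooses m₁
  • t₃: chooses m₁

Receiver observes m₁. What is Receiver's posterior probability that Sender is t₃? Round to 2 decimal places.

Apply Bayes' rule using the sender's strategy as the likelihood.
P(m₁) = 0.7·0 + 0.2·1 + 0.1·1 = 0.3
P(t₃ | m₁) = (0.1·1) / 0.3 = 0.1 / 0.3 = 0.333333

0.33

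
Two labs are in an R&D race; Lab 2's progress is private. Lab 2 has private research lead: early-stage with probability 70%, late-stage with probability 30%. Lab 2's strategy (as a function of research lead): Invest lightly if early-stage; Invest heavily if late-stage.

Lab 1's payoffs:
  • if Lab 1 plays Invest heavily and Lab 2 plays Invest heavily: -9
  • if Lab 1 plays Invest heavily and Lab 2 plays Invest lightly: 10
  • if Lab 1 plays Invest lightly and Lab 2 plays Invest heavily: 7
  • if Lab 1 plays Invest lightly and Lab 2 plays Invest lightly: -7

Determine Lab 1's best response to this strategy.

Compute Lab 1's expected payoff for each action, taking the expectation over Lab 2's type.
E[Invest heavily] = 0.7·(10) + 0.3·(-9) = 4.3
E[Invest lightly] = 0.7·(-7) + 0.3·(7) = -2.8
Best response: Invest heavily (4.3 is the largest).

Invest heavily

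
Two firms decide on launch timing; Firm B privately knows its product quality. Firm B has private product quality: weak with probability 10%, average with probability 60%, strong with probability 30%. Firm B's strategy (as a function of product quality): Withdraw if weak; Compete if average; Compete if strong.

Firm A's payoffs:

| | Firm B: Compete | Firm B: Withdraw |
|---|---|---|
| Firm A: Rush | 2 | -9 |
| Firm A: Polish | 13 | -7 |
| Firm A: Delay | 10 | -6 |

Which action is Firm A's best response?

Polish

E[Rush] = 0.1·(-9) + 0.6·(2) + 0.3·(2) = 0.9
E[Polish] = 0.1·(-7) + 0.6·(13) + 0.3·(13) = 11
E[Delay] = 0.1·(-6) + 0.6·(10) + 0.3·(10) = 8.4
Best response: Polish (11 is the largest).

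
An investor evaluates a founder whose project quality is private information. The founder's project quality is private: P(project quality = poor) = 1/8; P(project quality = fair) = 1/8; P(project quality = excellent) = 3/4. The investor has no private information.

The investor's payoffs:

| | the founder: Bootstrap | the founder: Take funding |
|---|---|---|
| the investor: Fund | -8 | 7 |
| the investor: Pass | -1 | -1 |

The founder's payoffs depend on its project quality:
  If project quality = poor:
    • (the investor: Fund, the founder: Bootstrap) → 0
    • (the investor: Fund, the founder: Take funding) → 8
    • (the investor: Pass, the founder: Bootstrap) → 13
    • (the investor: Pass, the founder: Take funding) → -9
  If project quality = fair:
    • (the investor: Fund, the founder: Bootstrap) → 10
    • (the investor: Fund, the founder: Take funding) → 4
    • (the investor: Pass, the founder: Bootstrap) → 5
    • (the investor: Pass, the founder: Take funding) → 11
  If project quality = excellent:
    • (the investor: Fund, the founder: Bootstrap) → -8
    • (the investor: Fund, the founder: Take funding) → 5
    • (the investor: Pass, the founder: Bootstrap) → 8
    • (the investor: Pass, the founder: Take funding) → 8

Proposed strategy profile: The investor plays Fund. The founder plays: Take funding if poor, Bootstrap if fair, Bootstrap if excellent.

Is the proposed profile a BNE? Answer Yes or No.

A profile is a BNE iff every type of every player is best-responding given beliefs about the other side.
The investor plays Fund: E[Fund] = 1/8·(7) + 1/8·(-8) + 3/4·(-8) = -49/8; E[Pass] = -1. Not best-responding. ✗
The founder (project quality poor), facing Fund: Bootstrap gives 0, Take funding gives 8. Proposed Take funding is best. ✓
The founder (project quality fair), facing Fund: Bootstrap gives 10, Take funding gives 4. Proposed Bootstrap is best. ✓
The founder (project quality excellent), facing Fund: Bootstrap gives -8, Take funding gives 5. Proposed Bootstrap is not best — profitable deviation exists. ✗

No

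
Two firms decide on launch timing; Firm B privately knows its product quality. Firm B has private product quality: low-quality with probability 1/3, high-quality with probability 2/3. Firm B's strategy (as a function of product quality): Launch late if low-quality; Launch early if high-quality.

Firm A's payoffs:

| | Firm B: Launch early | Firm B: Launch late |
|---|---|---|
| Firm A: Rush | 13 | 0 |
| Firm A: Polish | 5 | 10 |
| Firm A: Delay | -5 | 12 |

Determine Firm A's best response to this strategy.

Rush

E[Rush] = 1/3·(0) + 2/3·(13) = 26/3
E[Polish] = 1/3·(10) + 2/3·(5) = 20/3
E[Delay] = 1/3·(12) + 2/3·(-5) = 2/3
Best response: Rush (26/3 is the largest).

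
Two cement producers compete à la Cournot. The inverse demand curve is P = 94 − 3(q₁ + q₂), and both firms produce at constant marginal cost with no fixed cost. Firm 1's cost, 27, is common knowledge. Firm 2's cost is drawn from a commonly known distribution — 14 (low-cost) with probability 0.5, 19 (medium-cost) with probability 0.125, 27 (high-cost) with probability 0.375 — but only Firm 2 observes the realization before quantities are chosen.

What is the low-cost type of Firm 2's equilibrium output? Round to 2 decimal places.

Type-c best response for Firm 2: q₂(c) = (94 − c)/6 − q₁/2.
Firm 1 maximizes expected profit; its first-order condition is 94 − 6q₁ − 3E[q₂] − 27 = 0.
Substituting E[q₂] and solving: E[c₂] = 19.5, so q₁ = (94 − 2·27 + 19.5)/9 = 6.61111.
q₂(low-cost) = (94 − 14 − 3·6.61111)/6 = 10.0278.

10.03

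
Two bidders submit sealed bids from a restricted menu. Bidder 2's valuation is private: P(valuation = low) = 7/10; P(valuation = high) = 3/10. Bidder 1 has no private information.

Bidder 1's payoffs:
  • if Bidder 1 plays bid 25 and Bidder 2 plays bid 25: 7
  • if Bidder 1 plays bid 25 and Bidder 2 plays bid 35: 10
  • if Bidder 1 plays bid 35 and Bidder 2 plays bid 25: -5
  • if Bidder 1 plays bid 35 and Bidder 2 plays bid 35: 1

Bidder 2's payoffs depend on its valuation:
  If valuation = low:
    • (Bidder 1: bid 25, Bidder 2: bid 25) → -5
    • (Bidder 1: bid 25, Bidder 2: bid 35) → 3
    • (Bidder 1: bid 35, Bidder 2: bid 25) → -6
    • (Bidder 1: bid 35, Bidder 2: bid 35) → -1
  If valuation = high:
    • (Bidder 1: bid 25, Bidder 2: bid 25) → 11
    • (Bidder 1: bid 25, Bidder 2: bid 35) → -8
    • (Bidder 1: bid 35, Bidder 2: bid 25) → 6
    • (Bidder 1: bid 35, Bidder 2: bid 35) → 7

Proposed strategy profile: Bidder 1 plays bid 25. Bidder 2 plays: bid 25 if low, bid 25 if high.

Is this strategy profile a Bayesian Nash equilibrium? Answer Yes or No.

No

A profile is a BNE iff every type of every player is best-responding given beliefs about the other side.
Bidder 1 plays bid 25: E[bid 25] = 7/10·(7) + 3/10·(7) = 7; E[bid 35] = -5. Best-responding. ✓
Bidder 2 (valuation low), facing bid 25: bid 25 gives -5, bid 35 gives 3. Proposed bid 25 is not best — profitable deviation exists. ✗
Bidder 2 (valuation high), facing bid 25: bid 25 gives 11, bid 35 gives -8. Proposed bid 25 is best. ✓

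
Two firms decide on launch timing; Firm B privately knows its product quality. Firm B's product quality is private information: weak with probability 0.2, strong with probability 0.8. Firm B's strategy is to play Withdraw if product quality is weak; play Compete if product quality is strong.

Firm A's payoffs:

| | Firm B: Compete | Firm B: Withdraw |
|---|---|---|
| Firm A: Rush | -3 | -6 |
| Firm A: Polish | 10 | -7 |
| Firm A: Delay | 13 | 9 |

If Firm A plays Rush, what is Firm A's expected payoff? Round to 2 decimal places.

-3.60

Take the expectation over Firm B's product quality, weighting each type's action by its prior probability.
E[Rush] = 0.2·(-6) + 0.8·(-3) = (-1.2) + (-2.4) = -3.6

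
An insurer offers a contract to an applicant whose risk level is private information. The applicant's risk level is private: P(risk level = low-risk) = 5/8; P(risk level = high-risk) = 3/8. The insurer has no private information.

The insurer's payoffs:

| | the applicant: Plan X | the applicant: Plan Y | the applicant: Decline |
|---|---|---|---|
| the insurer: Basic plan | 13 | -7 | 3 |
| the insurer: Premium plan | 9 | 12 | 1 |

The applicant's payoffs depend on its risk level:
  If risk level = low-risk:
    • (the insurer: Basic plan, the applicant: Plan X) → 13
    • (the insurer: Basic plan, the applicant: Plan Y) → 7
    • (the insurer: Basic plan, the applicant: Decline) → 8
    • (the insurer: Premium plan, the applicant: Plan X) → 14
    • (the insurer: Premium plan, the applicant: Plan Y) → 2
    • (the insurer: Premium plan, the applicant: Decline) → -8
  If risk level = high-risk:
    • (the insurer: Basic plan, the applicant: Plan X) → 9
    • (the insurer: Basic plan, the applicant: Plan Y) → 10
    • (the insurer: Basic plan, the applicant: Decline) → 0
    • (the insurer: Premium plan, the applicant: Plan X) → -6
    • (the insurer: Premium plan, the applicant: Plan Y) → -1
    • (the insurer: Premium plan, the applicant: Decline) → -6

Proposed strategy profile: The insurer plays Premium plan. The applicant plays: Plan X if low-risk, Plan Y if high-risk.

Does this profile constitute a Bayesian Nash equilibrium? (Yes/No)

Yes

A profile is a BNE iff every type of every player is best-responding given beliefs about the other side.
The insurer plays Premium plan: E[Premium plan] = 5/8·(9) + 3/8·(12) = 81/8; E[Basic plan] = 11/2. Best-responding. ✓
The applicant (risk level low-risk), facing Premium plan: Plan X gives 14, Plan Y gives 2, Decline gives -8. Proposed Plan X is best. ✓
The applicant (risk level high-risk), facing Premium plan: Plan X gives -6, Plan Y gives -1, Decline gives -6. Proposed Plan Y is best. ✓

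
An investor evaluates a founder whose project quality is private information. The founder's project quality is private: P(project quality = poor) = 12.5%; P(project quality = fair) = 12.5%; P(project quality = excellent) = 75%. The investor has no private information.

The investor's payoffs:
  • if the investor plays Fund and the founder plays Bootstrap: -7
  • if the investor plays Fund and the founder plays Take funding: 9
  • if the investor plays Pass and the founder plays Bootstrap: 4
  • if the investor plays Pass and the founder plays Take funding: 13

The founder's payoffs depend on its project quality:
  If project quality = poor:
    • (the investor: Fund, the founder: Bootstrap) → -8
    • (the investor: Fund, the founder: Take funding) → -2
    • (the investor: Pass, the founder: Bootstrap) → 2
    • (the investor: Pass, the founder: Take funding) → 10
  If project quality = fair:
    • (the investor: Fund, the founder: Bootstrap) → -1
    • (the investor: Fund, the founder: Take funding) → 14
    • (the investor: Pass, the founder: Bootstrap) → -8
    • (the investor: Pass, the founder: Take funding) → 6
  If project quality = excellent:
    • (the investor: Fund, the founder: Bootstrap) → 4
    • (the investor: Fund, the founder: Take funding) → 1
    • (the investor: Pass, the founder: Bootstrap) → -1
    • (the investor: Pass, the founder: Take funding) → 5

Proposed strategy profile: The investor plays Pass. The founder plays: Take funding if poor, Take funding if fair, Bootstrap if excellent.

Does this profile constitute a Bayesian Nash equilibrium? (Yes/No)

A profile is a BNE iff every type of every player is best-responding given beliefs about the other side.
The investor plays Pass: E[Pass] = 0.125·(13) + 0.125·(13) + 0.75·(4) = 6.25; E[Fund] = -3. Best-responding. ✓
The founder (project quality poor), facing Pass: Bootstrap gives 2, Take funding gives 10. Proposed Take funding is best. ✓
The founder (project quality fair), facing Pass: Bootstrap gives -8, Take funding gives 6. Proposed Take funding is best. ✓
The founder (project quality excellent), facing Pass: Bootstrap gives -1, Take funding gives 5. Proposed Bootstrap is not best — profitable deviation exists. ✗

No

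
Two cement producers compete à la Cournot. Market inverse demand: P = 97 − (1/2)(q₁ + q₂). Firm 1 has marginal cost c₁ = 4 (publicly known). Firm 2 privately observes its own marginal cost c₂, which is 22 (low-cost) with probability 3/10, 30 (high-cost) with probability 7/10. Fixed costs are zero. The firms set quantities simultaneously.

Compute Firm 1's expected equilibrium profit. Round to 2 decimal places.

Firm 2 with cost c maximizes (97 − (1/2)(q₁+q₂) − c)·q₂, giving q₂(c) = (97 − c − (1/2)q₁).
E[c₂] = 3/10·22 + 7/10·30 = 27.6
Firm 1's FOC against E[q₂] yields q₁ = (97 − 2·4 + E[c₂])/(3/2) = (97 − 8 + 27.6)/(3/2) = 77.7333.
E[P] = 97 − (1/2)·(q₁ + E[q₂]) = 42.8667; Firm 1's expected profit = (E[P] − 4)·q₁ = (42.8667 − 4)·77.7333 = 3021.24.

3021.24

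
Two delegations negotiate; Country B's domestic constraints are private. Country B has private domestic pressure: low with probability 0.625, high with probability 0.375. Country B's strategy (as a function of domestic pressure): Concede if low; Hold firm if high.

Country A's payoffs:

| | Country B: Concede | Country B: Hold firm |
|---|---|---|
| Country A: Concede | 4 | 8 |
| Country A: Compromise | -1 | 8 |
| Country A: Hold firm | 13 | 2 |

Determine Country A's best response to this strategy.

Hold firm

Compute Country A's expected payoff for each action, taking the expectation over Country B's type.
E[Concede] = 0.625·(4) + 0.375·(8) = 5.5
E[Compromise] = 0.625·(-1) + 0.375·(8) = 2.375
E[Hold firm] = 0.625·(13) + 0.375·(2) = 8.875
Best response: Hold firm (8.875 is the largest).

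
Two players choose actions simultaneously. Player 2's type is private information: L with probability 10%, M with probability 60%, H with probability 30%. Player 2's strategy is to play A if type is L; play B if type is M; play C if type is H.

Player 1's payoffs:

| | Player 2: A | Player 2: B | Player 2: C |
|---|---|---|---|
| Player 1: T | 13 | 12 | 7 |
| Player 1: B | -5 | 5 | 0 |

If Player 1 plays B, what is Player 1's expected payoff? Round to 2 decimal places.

2.50

E[B] = 0.1·(-5) + 0.6·5 + 0.3·0 = (-0.5) + 3 + 0 = 2.5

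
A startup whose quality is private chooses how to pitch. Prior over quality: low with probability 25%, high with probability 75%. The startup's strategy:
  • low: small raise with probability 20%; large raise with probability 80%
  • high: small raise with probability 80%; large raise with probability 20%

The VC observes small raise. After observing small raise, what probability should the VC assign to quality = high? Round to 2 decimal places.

0.92

P(small raise) = 0.25·0.2 + 0.75·0.8 = 0.65
P(high | small raise) = (0.75·0.8) / 0.65 = 0.6 / 0.65 = 0.923077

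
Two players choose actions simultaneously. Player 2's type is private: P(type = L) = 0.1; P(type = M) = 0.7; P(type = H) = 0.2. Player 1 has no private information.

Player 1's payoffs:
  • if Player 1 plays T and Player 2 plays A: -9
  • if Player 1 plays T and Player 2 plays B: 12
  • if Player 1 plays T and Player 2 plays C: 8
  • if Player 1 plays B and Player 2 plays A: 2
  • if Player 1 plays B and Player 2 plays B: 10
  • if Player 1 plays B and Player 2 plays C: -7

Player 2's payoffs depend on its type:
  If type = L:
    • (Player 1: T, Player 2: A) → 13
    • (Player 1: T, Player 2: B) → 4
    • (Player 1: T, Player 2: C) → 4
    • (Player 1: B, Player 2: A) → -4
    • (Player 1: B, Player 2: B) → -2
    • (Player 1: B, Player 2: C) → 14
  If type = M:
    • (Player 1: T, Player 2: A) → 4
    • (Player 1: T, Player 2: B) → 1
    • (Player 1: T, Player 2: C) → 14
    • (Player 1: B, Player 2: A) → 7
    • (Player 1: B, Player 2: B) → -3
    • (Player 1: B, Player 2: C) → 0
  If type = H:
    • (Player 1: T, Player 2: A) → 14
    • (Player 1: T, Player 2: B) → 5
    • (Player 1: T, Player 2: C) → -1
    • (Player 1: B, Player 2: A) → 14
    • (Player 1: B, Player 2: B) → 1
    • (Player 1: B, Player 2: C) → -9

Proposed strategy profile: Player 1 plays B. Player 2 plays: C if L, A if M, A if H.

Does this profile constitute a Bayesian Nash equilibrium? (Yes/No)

A profile is a BNE iff every type of every player is best-responding given beliefs about the other side.
Player 1 plays B: E[B] = 0.1·(-7) + 0.7·(2) + 0.2·(2) = 1.1; E[T] = -7.3. Best-responding. ✓
Player 2 (type L), facing B: A gives -4, B gives -2, C gives 14. Proposed C is best. ✓
Player 2 (type M), facing B: A gives 7, B gives -3, C gives 0. Proposed A is best. ✓
Player 2 (type H), facing B: A gives 14, B gives 1, C gives -9. Proposed A is best. ✓

Yes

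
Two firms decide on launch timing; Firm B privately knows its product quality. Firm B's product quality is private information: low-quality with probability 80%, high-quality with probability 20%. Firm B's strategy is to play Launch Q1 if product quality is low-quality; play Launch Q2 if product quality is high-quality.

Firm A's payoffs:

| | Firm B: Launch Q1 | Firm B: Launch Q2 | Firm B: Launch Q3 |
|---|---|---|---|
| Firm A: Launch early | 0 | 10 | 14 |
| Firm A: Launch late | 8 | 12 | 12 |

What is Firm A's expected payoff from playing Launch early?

E[Launch early] = 0.8·0 + 0.2·10 = 0 + 2 = 2

2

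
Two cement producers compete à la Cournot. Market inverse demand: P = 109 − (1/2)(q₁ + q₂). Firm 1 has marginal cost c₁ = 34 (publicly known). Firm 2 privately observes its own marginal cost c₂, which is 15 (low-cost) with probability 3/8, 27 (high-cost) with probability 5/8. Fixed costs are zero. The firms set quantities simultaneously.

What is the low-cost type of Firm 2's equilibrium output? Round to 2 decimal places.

Firm 2 with cost c maximizes (109 − (1/2)(q₁+q₂) − c)·q₂, giving q₂(c) = (109 − c − (1/2)q₁).
E[c₂] = 3/8·15 + 5/8·27 = 22.5
Firm 1's FOC against E[q₂] yields q₁ = (109 − 2·34 + E[c₂])/(3/2) = (109 − 68 + 22.5)/(3/2) = 42.3333.
q₂(low-cost) = (109 − 15 − (1/2)·42.3333) = 72.8333.

72.83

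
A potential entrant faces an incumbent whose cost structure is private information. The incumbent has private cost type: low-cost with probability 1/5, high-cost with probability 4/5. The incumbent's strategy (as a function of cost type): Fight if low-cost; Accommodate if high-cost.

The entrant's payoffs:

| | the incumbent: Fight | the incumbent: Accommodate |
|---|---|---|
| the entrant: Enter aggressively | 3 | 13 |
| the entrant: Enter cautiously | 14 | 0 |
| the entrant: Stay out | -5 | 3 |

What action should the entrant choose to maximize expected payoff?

Enter aggressively

Compute the entrant's expected payoff for each action, taking the expectation over the incumbent's type.
E[Enter aggressively] = 1/5·(3) + 4/5·(13) = 11
E[Enter cautiously] = 1/5·(14) + 4/5·(0) = 14/5
E[Stay out] = 1/5·(-5) + 4/5·(3) = 7/5
Best response: Enter aggressively (11 is the largest).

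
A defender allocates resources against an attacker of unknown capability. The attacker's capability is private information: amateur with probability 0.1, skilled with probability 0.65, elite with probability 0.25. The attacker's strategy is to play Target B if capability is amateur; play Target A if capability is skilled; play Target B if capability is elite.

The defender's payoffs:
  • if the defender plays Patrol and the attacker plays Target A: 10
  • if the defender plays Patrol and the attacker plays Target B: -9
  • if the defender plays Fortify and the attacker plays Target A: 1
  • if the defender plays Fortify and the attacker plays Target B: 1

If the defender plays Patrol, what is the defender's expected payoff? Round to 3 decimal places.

Take the expectation over the attacker's capability, weighting each type's action by its prior probability.
E[Patrol] = 0.1·(-9) + 0.65·10 + 0.25·(-9) = (-0.9) + 6.5 + (-2.25) = 3.35

3.350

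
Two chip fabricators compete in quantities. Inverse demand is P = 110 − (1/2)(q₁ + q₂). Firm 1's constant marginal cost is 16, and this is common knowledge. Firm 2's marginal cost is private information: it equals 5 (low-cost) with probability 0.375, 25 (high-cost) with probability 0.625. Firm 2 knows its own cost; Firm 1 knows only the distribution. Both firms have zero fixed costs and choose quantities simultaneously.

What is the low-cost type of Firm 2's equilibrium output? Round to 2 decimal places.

73.17

Type-c best response for Firm 2: q₂(c) = (110 − c) − q₁/2.
Firm 1 maximizes expected profit; its first-order condition is 110 − q₁ − (1/2)E[q₂] − 16 = 0.
Substituting E[q₂] and solving: E[c₂] = 17.5, so q₁ = (110 − 2·16 + 17.5)/(3/2) = 63.6667.
q₂(low-cost) = (110 − 5 − (1/2)·63.6667) = 73.1667.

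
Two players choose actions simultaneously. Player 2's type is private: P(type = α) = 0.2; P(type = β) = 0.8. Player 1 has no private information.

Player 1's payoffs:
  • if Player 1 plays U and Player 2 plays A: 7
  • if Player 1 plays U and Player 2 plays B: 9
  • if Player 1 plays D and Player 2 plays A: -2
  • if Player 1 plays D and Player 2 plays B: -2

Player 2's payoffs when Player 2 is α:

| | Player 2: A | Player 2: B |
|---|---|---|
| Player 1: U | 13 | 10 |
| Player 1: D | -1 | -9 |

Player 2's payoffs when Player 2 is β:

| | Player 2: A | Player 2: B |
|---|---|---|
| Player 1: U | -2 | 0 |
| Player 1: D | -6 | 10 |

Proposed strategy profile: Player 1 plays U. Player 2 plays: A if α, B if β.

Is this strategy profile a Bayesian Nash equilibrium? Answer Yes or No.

A profile is a BNE iff every type of every player is best-responding given beliefs about the other side.
Player 1 plays U: E[U] = 0.2·(7) + 0.8·(9) = 8.6; E[D] = -2. Best-responding. ✓
Player 2 (type α), facing U: A gives 13, B gives 10. Proposed A is best. ✓
Player 2 (type β), facing U: A gives -2, B gives 0. Proposed B is best. ✓

Yes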